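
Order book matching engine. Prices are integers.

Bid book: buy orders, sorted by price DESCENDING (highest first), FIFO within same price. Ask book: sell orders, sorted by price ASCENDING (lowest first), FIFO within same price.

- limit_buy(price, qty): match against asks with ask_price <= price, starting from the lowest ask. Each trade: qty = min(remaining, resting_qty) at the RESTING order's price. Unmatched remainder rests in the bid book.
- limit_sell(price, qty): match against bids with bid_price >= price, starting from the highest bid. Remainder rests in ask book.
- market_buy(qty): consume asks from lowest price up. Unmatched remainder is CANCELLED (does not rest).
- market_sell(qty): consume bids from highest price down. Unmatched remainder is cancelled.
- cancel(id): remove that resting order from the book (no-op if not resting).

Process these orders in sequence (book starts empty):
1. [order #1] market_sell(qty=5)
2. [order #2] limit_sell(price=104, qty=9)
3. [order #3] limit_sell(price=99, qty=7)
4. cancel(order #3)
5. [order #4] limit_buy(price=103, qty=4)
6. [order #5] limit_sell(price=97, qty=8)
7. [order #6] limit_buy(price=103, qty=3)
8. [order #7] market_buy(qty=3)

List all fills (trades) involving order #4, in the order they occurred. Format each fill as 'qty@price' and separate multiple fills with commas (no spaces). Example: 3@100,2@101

Answer: 4@103

Derivation:
After op 1 [order #1] market_sell(qty=5): fills=none; bids=[-] asks=[-]
After op 2 [order #2] limit_sell(price=104, qty=9): fills=none; bids=[-] asks=[#2:9@104]
After op 3 [order #3] limit_sell(price=99, qty=7): fills=none; bids=[-] asks=[#3:7@99 #2:9@104]
After op 4 cancel(order #3): fills=none; bids=[-] asks=[#2:9@104]
After op 5 [order #4] limit_buy(price=103, qty=4): fills=none; bids=[#4:4@103] asks=[#2:9@104]
After op 6 [order #5] limit_sell(price=97, qty=8): fills=#4x#5:4@103; bids=[-] asks=[#5:4@97 #2:9@104]
After op 7 [order #6] limit_buy(price=103, qty=3): fills=#6x#5:3@97; bids=[-] asks=[#5:1@97 #2:9@104]
After op 8 [order #7] market_buy(qty=3): fills=#7x#5:1@97 #7x#2:2@104; bids=[-] asks=[#2:7@104]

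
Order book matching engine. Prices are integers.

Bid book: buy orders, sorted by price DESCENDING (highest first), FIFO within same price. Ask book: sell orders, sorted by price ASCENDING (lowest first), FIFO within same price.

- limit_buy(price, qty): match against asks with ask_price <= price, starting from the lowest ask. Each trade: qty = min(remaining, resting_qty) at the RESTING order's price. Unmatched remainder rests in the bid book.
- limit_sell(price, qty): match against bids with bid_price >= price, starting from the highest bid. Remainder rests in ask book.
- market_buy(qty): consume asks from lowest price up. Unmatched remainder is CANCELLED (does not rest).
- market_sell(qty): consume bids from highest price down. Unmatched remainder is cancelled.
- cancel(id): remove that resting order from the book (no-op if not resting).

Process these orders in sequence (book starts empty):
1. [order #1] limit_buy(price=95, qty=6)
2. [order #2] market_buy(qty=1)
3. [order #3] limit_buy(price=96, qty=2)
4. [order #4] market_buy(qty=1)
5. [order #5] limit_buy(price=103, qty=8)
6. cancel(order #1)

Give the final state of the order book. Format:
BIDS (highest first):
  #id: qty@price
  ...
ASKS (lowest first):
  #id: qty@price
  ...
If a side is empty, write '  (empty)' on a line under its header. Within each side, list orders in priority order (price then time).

Answer: BIDS (highest first):
  #5: 8@103
  #3: 2@96
ASKS (lowest first):
  (empty)

Derivation:
After op 1 [order #1] limit_buy(price=95, qty=6): fills=none; bids=[#1:6@95] asks=[-]
After op 2 [order #2] market_buy(qty=1): fills=none; bids=[#1:6@95] asks=[-]
After op 3 [order #3] limit_buy(price=96, qty=2): fills=none; bids=[#3:2@96 #1:6@95] asks=[-]
After op 4 [order #4] market_buy(qty=1): fills=none; bids=[#3:2@96 #1:6@95] asks=[-]
After op 5 [order #5] limit_buy(price=103, qty=8): fills=none; bids=[#5:8@103 #3:2@96 #1:6@95] asks=[-]
After op 6 cancel(order #1): fills=none; bids=[#5:8@103 #3:2@96] asks=[-]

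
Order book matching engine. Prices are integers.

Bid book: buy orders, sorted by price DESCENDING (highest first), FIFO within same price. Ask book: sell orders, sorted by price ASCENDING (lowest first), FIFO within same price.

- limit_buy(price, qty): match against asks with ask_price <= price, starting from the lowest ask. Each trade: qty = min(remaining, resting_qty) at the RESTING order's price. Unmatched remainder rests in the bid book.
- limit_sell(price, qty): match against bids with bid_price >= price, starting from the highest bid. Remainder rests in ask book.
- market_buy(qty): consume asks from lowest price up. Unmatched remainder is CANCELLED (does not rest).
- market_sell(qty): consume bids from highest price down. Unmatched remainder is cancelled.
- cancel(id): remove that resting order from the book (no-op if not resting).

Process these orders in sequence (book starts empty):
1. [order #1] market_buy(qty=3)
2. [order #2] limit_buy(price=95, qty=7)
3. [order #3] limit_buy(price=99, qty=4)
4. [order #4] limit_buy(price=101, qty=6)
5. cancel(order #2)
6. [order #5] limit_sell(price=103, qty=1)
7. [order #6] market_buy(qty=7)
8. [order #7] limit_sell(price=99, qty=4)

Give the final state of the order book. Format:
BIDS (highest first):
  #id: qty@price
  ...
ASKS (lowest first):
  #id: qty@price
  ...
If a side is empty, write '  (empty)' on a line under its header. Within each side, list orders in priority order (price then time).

Answer: BIDS (highest first):
  #4: 2@101
  #3: 4@99
ASKS (lowest first):
  (empty)

Derivation:
After op 1 [order #1] market_buy(qty=3): fills=none; bids=[-] asks=[-]
After op 2 [order #2] limit_buy(price=95, qty=7): fills=none; bids=[#2:7@95] asks=[-]
After op 3 [order #3] limit_buy(price=99, qty=4): fills=none; bids=[#3:4@99 #2:7@95] asks=[-]
After op 4 [order #4] limit_buy(price=101, qty=6): fills=none; bids=[#4:6@101 #3:4@99 #2:7@95] asks=[-]
After op 5 cancel(order #2): fills=none; bids=[#4:6@101 #3:4@99] asks=[-]
After op 6 [order #5] limit_sell(price=103, qty=1): fills=none; bids=[#4:6@101 #3:4@99] asks=[#5:1@103]
After op 7 [order #6] market_buy(qty=7): fills=#6x#5:1@103; bids=[#4:6@101 #3:4@99] asks=[-]
After op 8 [order #7] limit_sell(price=99, qty=4): fills=#4x#7:4@101; bids=[#4:2@101 #3:4@99] asks=[-]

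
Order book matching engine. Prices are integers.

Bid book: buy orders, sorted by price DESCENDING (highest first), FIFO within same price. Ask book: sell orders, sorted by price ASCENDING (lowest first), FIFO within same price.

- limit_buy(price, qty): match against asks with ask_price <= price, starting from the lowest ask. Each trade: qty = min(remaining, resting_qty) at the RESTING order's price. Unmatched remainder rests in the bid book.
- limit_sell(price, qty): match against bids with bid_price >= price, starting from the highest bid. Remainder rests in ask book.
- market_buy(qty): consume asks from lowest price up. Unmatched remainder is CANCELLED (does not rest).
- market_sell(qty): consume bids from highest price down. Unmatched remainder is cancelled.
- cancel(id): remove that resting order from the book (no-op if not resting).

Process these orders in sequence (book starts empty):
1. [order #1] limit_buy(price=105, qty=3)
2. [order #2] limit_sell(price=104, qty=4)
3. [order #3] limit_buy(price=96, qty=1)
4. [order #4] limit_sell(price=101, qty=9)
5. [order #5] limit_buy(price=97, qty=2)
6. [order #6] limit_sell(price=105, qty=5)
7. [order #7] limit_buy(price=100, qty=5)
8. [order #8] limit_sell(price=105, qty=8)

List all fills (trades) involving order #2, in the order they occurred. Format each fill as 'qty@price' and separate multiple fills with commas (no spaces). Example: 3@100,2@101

Answer: 3@105

Derivation:
After op 1 [order #1] limit_buy(price=105, qty=3): fills=none; bids=[#1:3@105] asks=[-]
After op 2 [order #2] limit_sell(price=104, qty=4): fills=#1x#2:3@105; bids=[-] asks=[#2:1@104]
After op 3 [order #3] limit_buy(price=96, qty=1): fills=none; bids=[#3:1@96] asks=[#2:1@104]
After op 4 [order #4] limit_sell(price=101, qty=9): fills=none; bids=[#3:1@96] asks=[#4:9@101 #2:1@104]
After op 5 [order #5] limit_buy(price=97, qty=2): fills=none; bids=[#5:2@97 #3:1@96] asks=[#4:9@101 #2:1@104]
After op 6 [order #6] limit_sell(price=105, qty=5): fills=none; bids=[#5:2@97 #3:1@96] asks=[#4:9@101 #2:1@104 #6:5@105]
After op 7 [order #7] limit_buy(price=100, qty=5): fills=none; bids=[#7:5@100 #5:2@97 #3:1@96] asks=[#4:9@101 #2:1@104 #6:5@105]
After op 8 [order #8] limit_sell(price=105, qty=8): fills=none; bids=[#7:5@100 #5:2@97 #3:1@96] asks=[#4:9@101 #2:1@104 #6:5@105 #8:8@105]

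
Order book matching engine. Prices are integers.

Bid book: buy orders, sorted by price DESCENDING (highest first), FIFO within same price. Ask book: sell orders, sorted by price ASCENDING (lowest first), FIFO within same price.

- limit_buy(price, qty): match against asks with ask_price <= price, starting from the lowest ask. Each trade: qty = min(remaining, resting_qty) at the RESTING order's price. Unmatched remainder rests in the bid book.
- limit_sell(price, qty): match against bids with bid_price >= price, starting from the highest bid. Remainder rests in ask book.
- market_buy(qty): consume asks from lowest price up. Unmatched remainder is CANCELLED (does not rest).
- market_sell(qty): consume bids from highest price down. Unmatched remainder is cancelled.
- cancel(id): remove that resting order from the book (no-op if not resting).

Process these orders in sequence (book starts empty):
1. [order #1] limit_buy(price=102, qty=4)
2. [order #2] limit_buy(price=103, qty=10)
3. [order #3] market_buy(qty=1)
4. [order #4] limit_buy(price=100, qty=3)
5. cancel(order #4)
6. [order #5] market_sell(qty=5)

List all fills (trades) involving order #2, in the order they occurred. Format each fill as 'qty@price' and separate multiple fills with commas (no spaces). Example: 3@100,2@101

After op 1 [order #1] limit_buy(price=102, qty=4): fills=none; bids=[#1:4@102] asks=[-]
After op 2 [order #2] limit_buy(price=103, qty=10): fills=none; bids=[#2:10@103 #1:4@102] asks=[-]
After op 3 [order #3] market_buy(qty=1): fills=none; bids=[#2:10@103 #1:4@102] asks=[-]
After op 4 [order #4] limit_buy(price=100, qty=3): fills=none; bids=[#2:10@103 #1:4@102 #4:3@100] asks=[-]
After op 5 cancel(order #4): fills=none; bids=[#2:10@103 #1:4@102] asks=[-]
After op 6 [order #5] market_sell(qty=5): fills=#2x#5:5@103; bids=[#2:5@103 #1:4@102] asks=[-]

Answer: 5@103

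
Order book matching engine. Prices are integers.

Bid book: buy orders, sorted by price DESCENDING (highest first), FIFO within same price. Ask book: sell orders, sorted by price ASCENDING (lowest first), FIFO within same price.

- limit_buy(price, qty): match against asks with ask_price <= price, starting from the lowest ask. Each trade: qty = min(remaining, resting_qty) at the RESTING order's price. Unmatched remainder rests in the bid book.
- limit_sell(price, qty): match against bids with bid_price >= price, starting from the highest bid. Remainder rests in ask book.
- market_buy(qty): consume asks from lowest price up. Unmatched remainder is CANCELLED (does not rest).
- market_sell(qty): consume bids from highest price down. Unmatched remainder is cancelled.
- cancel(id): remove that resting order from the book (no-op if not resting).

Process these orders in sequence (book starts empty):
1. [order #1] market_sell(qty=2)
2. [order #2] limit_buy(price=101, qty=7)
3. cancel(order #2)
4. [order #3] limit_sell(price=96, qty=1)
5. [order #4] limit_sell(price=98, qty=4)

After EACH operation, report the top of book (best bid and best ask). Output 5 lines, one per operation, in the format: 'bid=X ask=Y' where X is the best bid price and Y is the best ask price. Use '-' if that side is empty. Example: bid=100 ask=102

After op 1 [order #1] market_sell(qty=2): fills=none; bids=[-] asks=[-]
After op 2 [order #2] limit_buy(price=101, qty=7): fills=none; bids=[#2:7@101] asks=[-]
After op 3 cancel(order #2): fills=none; bids=[-] asks=[-]
After op 4 [order #3] limit_sell(price=96, qty=1): fills=none; bids=[-] asks=[#3:1@96]
After op 5 [order #4] limit_sell(price=98, qty=4): fills=none; bids=[-] asks=[#3:1@96 #4:4@98]

Answer: bid=- ask=-
bid=101 ask=-
bid=- ask=-
bid=- ask=96
bid=- ask=96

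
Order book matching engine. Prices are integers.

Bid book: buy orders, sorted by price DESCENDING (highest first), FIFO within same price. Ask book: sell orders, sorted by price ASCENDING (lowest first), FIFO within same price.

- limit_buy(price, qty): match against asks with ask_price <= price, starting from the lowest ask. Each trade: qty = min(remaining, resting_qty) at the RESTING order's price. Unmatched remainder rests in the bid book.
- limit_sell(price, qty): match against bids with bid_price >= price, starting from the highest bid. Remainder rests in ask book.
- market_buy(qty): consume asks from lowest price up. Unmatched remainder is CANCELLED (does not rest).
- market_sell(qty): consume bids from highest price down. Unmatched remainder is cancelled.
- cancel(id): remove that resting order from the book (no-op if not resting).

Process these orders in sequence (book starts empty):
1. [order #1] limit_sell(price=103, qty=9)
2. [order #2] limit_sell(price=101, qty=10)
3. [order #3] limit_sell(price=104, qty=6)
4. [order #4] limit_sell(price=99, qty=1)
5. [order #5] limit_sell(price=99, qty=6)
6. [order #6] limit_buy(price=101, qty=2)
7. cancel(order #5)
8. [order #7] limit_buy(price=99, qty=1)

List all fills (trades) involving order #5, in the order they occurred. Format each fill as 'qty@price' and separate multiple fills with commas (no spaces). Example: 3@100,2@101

After op 1 [order #1] limit_sell(price=103, qty=9): fills=none; bids=[-] asks=[#1:9@103]
After op 2 [order #2] limit_sell(price=101, qty=10): fills=none; bids=[-] asks=[#2:10@101 #1:9@103]
After op 3 [order #3] limit_sell(price=104, qty=6): fills=none; bids=[-] asks=[#2:10@101 #1:9@103 #3:6@104]
After op 4 [order #4] limit_sell(price=99, qty=1): fills=none; bids=[-] asks=[#4:1@99 #2:10@101 #1:9@103 #3:6@104]
After op 5 [order #5] limit_sell(price=99, qty=6): fills=none; bids=[-] asks=[#4:1@99 #5:6@99 #2:10@101 #1:9@103 #3:6@104]
After op 6 [order #6] limit_buy(price=101, qty=2): fills=#6x#4:1@99 #6x#5:1@99; bids=[-] asks=[#5:5@99 #2:10@101 #1:9@103 #3:6@104]
After op 7 cancel(order #5): fills=none; bids=[-] asks=[#2:10@101 #1:9@103 #3:6@104]
After op 8 [order #7] limit_buy(price=99, qty=1): fills=none; bids=[#7:1@99] asks=[#2:10@101 #1:9@103 #3:6@104]

Answer: 1@99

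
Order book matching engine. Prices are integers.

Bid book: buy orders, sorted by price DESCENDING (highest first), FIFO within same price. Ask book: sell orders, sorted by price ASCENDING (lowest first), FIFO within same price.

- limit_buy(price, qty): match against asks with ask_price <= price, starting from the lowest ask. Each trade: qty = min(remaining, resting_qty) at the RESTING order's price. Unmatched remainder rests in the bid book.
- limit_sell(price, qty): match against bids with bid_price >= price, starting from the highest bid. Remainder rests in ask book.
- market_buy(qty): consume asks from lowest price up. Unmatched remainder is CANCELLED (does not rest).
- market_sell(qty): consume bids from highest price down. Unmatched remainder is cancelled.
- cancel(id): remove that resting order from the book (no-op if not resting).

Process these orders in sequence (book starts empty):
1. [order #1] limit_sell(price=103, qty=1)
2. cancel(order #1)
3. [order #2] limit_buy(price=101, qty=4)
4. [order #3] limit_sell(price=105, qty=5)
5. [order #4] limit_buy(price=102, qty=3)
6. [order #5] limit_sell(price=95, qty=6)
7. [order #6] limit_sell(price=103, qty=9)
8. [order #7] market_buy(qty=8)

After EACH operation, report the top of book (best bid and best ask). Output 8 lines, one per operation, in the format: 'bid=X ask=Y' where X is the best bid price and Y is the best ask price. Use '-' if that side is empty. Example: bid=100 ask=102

After op 1 [order #1] limit_sell(price=103, qty=1): fills=none; bids=[-] asks=[#1:1@103]
After op 2 cancel(order #1): fills=none; bids=[-] asks=[-]
After op 3 [order #2] limit_buy(price=101, qty=4): fills=none; bids=[#2:4@101] asks=[-]
After op 4 [order #3] limit_sell(price=105, qty=5): fills=none; bids=[#2:4@101] asks=[#3:5@105]
After op 5 [order #4] limit_buy(price=102, qty=3): fills=none; bids=[#4:3@102 #2:4@101] asks=[#3:5@105]
After op 6 [order #5] limit_sell(price=95, qty=6): fills=#4x#5:3@102 #2x#5:3@101; bids=[#2:1@101] asks=[#3:5@105]
After op 7 [order #6] limit_sell(price=103, qty=9): fills=none; bids=[#2:1@101] asks=[#6:9@103 #3:5@105]
After op 8 [order #7] market_buy(qty=8): fills=#7x#6:8@103; bids=[#2:1@101] asks=[#6:1@103 #3:5@105]

Answer: bid=- ask=103
bid=- ask=-
bid=101 ask=-
bid=101 ask=105
bid=102 ask=105
bid=101 ask=105
bid=101 ask=103
bid=101 ask=103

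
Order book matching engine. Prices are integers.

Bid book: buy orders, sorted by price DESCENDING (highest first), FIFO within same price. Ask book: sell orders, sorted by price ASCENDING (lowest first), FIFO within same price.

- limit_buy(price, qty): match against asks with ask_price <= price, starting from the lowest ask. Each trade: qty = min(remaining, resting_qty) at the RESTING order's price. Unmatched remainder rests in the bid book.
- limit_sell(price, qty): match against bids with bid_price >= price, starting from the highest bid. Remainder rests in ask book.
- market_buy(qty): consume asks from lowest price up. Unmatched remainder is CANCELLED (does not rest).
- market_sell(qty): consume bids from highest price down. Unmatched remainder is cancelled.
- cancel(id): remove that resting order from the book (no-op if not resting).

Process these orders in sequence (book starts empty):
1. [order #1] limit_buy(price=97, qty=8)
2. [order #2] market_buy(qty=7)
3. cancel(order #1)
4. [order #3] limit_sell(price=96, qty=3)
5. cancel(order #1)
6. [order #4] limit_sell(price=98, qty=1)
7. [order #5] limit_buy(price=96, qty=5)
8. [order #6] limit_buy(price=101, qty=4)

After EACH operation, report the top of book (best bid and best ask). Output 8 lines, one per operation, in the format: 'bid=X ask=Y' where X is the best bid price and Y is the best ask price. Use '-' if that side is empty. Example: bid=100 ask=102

After op 1 [order #1] limit_buy(price=97, qty=8): fills=none; bids=[#1:8@97] asks=[-]
After op 2 [order #2] market_buy(qty=7): fills=none; bids=[#1:8@97] asks=[-]
After op 3 cancel(order #1): fills=none; bids=[-] asks=[-]
After op 4 [order #3] limit_sell(price=96, qty=3): fills=none; bids=[-] asks=[#3:3@96]
After op 5 cancel(order #1): fills=none; bids=[-] asks=[#3:3@96]
After op 6 [order #4] limit_sell(price=98, qty=1): fills=none; bids=[-] asks=[#3:3@96 #4:1@98]
After op 7 [order #5] limit_buy(price=96, qty=5): fills=#5x#3:3@96; bids=[#5:2@96] asks=[#4:1@98]
After op 8 [order #6] limit_buy(price=101, qty=4): fills=#6x#4:1@98; bids=[#6:3@101 #5:2@96] asks=[-]

Answer: bid=97 ask=-
bid=97 ask=-
bid=- ask=-
bid=- ask=96
bid=- ask=96
bid=- ask=96
bid=96 ask=98
bid=101 ask=-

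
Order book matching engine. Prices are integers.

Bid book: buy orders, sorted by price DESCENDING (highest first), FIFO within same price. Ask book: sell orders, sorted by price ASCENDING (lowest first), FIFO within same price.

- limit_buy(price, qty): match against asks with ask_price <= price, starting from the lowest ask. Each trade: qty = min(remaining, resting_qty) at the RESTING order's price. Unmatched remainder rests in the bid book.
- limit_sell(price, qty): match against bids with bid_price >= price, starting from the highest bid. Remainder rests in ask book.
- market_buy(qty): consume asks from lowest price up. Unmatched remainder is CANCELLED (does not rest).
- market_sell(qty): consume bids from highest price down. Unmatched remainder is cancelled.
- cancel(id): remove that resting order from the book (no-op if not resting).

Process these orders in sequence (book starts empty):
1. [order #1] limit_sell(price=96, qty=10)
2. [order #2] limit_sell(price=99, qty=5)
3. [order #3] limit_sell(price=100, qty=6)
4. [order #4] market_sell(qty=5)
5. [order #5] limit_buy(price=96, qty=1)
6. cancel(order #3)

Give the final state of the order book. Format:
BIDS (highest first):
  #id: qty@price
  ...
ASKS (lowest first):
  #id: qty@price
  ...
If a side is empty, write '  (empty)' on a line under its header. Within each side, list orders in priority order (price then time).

Answer: BIDS (highest first):
  (empty)
ASKS (lowest first):
  #1: 9@96
  #2: 5@99

Derivation:
After op 1 [order #1] limit_sell(price=96, qty=10): fills=none; bids=[-] asks=[#1:10@96]
After op 2 [order #2] limit_sell(price=99, qty=5): fills=none; bids=[-] asks=[#1:10@96 #2:5@99]
After op 3 [order #3] limit_sell(price=100, qty=6): fills=none; bids=[-] asks=[#1:10@96 #2:5@99 #3:6@100]
After op 4 [order #4] market_sell(qty=5): fills=none; bids=[-] asks=[#1:10@96 #2:5@99 #3:6@100]
After op 5 [order #5] limit_buy(price=96, qty=1): fills=#5x#1:1@96; bids=[-] asks=[#1:9@96 #2:5@99 #3:6@100]
After op 6 cancel(order #3): fills=none; bids=[-] asks=[#1:9@96 #2:5@99]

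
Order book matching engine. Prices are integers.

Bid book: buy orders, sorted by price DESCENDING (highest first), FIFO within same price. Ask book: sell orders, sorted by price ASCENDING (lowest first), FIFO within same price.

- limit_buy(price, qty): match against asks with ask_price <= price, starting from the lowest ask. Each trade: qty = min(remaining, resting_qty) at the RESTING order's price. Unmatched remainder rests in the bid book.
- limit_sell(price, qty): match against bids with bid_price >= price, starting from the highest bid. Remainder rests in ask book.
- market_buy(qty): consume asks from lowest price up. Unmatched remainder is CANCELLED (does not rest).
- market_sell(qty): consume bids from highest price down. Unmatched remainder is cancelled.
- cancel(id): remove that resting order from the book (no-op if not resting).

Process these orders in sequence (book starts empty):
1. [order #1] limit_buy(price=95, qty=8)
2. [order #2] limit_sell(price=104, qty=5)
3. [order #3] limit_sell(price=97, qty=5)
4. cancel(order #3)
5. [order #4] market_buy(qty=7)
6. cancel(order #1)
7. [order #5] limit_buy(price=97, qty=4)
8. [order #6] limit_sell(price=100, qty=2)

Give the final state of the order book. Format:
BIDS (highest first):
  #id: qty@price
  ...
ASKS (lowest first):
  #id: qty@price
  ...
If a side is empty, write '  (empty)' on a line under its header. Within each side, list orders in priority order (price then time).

After op 1 [order #1] limit_buy(price=95, qty=8): fills=none; bids=[#1:8@95] asks=[-]
After op 2 [order #2] limit_sell(price=104, qty=5): fills=none; bids=[#1:8@95] asks=[#2:5@104]
After op 3 [order #3] limit_sell(price=97, qty=5): fills=none; bids=[#1:8@95] asks=[#3:5@97 #2:5@104]
After op 4 cancel(order #3): fills=none; bids=[#1:8@95] asks=[#2:5@104]
After op 5 [order #4] market_buy(qty=7): fills=#4x#2:5@104; bids=[#1:8@95] asks=[-]
After op 6 cancel(order #1): fills=none; bids=[-] asks=[-]
After op 7 [order #5] limit_buy(price=97, qty=4): fills=none; bids=[#5:4@97] asks=[-]
After op 8 [order #6] limit_sell(price=100, qty=2): fills=none; bids=[#5:4@97] asks=[#6:2@100]

Answer: BIDS (highest first):
  #5: 4@97
ASKS (lowest first):
  #6: 2@100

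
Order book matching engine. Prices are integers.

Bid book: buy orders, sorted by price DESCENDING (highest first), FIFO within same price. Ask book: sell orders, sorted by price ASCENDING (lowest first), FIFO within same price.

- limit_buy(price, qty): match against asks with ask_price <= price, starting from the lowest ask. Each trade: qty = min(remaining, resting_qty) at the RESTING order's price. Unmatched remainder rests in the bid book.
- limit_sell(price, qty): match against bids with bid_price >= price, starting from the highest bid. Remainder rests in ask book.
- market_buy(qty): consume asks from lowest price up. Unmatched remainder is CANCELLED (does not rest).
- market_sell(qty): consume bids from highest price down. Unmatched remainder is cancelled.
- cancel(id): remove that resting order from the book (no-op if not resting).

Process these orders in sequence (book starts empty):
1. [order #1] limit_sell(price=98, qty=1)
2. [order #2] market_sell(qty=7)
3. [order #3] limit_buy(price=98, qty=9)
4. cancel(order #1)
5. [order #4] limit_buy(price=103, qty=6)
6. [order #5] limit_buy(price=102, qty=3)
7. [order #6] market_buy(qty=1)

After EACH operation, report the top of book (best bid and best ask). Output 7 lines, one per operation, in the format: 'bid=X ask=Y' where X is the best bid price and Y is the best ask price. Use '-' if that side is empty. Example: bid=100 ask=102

Answer: bid=- ask=98
bid=- ask=98
bid=98 ask=-
bid=98 ask=-
bid=103 ask=-
bid=103 ask=-
bid=103 ask=-

Derivation:
After op 1 [order #1] limit_sell(price=98, qty=1): fills=none; bids=[-] asks=[#1:1@98]
After op 2 [order #2] market_sell(qty=7): fills=none; bids=[-] asks=[#1:1@98]
After op 3 [order #3] limit_buy(price=98, qty=9): fills=#3x#1:1@98; bids=[#3:8@98] asks=[-]
After op 4 cancel(order #1): fills=none; bids=[#3:8@98] asks=[-]
After op 5 [order #4] limit_buy(price=103, qty=6): fills=none; bids=[#4:6@103 #3:8@98] asks=[-]
After op 6 [order #5] limit_buy(price=102, qty=3): fills=none; bids=[#4:6@103 #5:3@102 #3:8@98] asks=[-]
After op 7 [order #6] market_buy(qty=1): fills=none; bids=[#4:6@103 #5:3@102 #3:8@98] asks=[-]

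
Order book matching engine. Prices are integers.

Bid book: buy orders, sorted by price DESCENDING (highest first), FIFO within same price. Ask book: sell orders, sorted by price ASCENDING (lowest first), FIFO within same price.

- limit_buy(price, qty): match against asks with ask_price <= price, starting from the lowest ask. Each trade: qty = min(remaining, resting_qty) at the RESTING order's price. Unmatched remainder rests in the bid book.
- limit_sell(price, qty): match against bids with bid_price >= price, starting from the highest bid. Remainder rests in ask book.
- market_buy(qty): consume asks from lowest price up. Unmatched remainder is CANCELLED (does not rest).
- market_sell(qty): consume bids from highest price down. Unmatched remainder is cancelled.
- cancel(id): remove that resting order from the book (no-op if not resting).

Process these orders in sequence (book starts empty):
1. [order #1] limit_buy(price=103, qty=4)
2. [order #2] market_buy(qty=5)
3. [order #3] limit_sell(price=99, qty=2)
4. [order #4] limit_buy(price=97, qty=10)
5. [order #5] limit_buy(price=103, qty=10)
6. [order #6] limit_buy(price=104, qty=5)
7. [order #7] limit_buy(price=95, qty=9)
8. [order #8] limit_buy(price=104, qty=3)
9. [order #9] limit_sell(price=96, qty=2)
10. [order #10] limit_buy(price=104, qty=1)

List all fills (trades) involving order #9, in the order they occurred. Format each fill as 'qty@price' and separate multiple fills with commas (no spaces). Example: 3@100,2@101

After op 1 [order #1] limit_buy(price=103, qty=4): fills=none; bids=[#1:4@103] asks=[-]
After op 2 [order #2] market_buy(qty=5): fills=none; bids=[#1:4@103] asks=[-]
After op 3 [order #3] limit_sell(price=99, qty=2): fills=#1x#3:2@103; bids=[#1:2@103] asks=[-]
After op 4 [order #4] limit_buy(price=97, qty=10): fills=none; bids=[#1:2@103 #4:10@97] asks=[-]
After op 5 [order #5] limit_buy(price=103, qty=10): fills=none; bids=[#1:2@103 #5:10@103 #4:10@97] asks=[-]
After op 6 [order #6] limit_buy(price=104, qty=5): fills=none; bids=[#6:5@104 #1:2@103 #5:10@103 #4:10@97] asks=[-]
After op 7 [order #7] limit_buy(price=95, qty=9): fills=none; bids=[#6:5@104 #1:2@103 #5:10@103 #4:10@97 #7:9@95] asks=[-]
After op 8 [order #8] limit_buy(price=104, qty=3): fills=none; bids=[#6:5@104 #8:3@104 #1:2@103 #5:10@103 #4:10@97 #7:9@95] asks=[-]
After op 9 [order #9] limit_sell(price=96, qty=2): fills=#6x#9:2@104; bids=[#6:3@104 #8:3@104 #1:2@103 #5:10@103 #4:10@97 #7:9@95] asks=[-]
After op 10 [order #10] limit_buy(price=104, qty=1): fills=none; bids=[#6:3@104 #8:3@104 #10:1@104 #1:2@103 #5:10@103 #4:10@97 #7:9@95] asks=[-]

Answer: 2@104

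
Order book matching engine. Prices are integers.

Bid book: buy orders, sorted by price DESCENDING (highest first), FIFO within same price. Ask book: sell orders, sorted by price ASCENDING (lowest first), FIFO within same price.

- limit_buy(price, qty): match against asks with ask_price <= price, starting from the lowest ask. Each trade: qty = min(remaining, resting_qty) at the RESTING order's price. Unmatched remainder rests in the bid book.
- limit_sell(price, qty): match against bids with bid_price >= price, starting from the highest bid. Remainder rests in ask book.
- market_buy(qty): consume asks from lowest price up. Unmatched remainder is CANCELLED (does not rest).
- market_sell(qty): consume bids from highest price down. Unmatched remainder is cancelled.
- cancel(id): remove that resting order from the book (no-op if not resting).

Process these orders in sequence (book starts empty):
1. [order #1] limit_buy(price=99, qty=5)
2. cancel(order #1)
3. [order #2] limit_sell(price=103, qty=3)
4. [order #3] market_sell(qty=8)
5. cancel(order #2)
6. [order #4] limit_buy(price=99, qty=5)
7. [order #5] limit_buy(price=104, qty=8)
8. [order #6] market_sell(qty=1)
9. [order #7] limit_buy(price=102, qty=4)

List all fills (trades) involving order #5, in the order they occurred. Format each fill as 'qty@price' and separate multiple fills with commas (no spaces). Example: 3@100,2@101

Answer: 1@104

Derivation:
After op 1 [order #1] limit_buy(price=99, qty=5): fills=none; bids=[#1:5@99] asks=[-]
After op 2 cancel(order #1): fills=none; bids=[-] asks=[-]
After op 3 [order #2] limit_sell(price=103, qty=3): fills=none; bids=[-] asks=[#2:3@103]
After op 4 [order #3] market_sell(qty=8): fills=none; bids=[-] asks=[#2:3@103]
After op 5 cancel(order #2): fills=none; bids=[-] asks=[-]
After op 6 [order #4] limit_buy(price=99, qty=5): fills=none; bids=[#4:5@99] asks=[-]
After op 7 [order #5] limit_buy(price=104, qty=8): fills=none; bids=[#5:8@104 #4:5@99] asks=[-]
After op 8 [order #6] market_sell(qty=1): fills=#5x#6:1@104; bids=[#5:7@104 #4:5@99] asks=[-]
After op 9 [order #7] limit_buy(price=102, qty=4): fills=none; bids=[#5:7@104 #7:4@102 #4:5@99] asks=[-]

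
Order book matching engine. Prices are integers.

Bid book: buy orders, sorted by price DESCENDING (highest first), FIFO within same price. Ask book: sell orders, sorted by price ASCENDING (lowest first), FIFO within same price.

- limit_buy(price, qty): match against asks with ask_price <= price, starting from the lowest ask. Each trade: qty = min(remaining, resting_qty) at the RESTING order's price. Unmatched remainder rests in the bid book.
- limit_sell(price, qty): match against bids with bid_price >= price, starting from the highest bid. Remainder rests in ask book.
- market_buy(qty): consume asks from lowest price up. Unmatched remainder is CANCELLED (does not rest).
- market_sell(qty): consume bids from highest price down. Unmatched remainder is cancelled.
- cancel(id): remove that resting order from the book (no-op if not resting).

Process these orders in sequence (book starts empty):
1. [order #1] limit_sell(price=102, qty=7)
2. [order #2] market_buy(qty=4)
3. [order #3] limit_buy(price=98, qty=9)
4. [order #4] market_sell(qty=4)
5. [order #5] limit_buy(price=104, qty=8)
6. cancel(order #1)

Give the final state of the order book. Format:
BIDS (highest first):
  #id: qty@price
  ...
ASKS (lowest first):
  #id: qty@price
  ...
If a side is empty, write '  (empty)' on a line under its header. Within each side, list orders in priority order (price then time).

After op 1 [order #1] limit_sell(price=102, qty=7): fills=none; bids=[-] asks=[#1:7@102]
After op 2 [order #2] market_buy(qty=4): fills=#2x#1:4@102; bids=[-] asks=[#1:3@102]
After op 3 [order #3] limit_buy(price=98, qty=9): fills=none; bids=[#3:9@98] asks=[#1:3@102]
After op 4 [order #4] market_sell(qty=4): fills=#3x#4:4@98; bids=[#3:5@98] asks=[#1:3@102]
After op 5 [order #5] limit_buy(price=104, qty=8): fills=#5x#1:3@102; bids=[#5:5@104 #3:5@98] asks=[-]
After op 6 cancel(order #1): fills=none; bids=[#5:5@104 #3:5@98] asks=[-]

Answer: BIDS (highest first):
  #5: 5@104
  #3: 5@98
ASKS (lowest first):
  (empty)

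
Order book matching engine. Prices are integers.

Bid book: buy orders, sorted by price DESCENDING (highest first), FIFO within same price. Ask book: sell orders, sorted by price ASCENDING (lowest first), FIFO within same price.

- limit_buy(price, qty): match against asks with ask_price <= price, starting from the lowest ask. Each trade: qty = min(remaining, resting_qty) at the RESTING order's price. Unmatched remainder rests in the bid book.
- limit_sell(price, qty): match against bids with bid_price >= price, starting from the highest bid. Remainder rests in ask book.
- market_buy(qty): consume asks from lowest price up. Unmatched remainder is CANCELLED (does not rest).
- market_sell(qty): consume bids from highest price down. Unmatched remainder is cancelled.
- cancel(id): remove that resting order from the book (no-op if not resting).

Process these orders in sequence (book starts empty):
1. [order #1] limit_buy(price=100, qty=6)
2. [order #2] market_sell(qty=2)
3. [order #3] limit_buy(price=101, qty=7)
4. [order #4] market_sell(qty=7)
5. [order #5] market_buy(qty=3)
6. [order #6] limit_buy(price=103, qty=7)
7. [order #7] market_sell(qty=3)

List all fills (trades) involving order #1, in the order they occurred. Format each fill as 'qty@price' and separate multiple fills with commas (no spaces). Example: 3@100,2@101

Answer: 2@100

Derivation:
After op 1 [order #1] limit_buy(price=100, qty=6): fills=none; bids=[#1:6@100] asks=[-]
After op 2 [order #2] market_sell(qty=2): fills=#1x#2:2@100; bids=[#1:4@100] asks=[-]
After op 3 [order #3] limit_buy(price=101, qty=7): fills=none; bids=[#3:7@101 #1:4@100] asks=[-]
After op 4 [order #4] market_sell(qty=7): fills=#3x#4:7@101; bids=[#1:4@100] asks=[-]
After op 5 [order #5] market_buy(qty=3): fills=none; bids=[#1:4@100] asks=[-]
After op 6 [order #6] limit_buy(price=103, qty=7): fills=none; bids=[#6:7@103 #1:4@100] asks=[-]
After op 7 [order #7] market_sell(qty=3): fills=#6x#7:3@103; bids=[#6:4@103 #1:4@100] asks=[-]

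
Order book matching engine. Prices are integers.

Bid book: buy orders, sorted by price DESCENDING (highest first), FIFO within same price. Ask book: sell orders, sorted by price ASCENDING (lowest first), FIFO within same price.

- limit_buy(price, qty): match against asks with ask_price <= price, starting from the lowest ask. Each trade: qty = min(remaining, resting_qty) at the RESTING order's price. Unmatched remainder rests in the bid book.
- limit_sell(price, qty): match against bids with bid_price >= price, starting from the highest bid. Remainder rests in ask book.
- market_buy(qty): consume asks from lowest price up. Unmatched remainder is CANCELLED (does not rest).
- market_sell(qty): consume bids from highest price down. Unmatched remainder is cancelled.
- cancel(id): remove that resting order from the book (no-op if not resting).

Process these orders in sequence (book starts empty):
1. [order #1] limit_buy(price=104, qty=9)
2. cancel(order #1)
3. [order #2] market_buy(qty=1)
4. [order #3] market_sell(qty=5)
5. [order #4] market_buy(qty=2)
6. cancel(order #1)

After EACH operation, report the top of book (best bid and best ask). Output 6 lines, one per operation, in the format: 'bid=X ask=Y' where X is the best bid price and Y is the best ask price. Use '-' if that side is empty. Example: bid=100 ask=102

Answer: bid=104 ask=-
bid=- ask=-
bid=- ask=-
bid=- ask=-
bid=- ask=-
bid=- ask=-

Derivation:
After op 1 [order #1] limit_buy(price=104, qty=9): fills=none; bids=[#1:9@104] asks=[-]
After op 2 cancel(order #1): fills=none; bids=[-] asks=[-]
After op 3 [order #2] market_buy(qty=1): fills=none; bids=[-] asks=[-]
After op 4 [order #3] market_sell(qty=5): fills=none; bids=[-] asks=[-]
After op 5 [order #4] market_buy(qty=2): fills=none; bids=[-] asks=[-]
After op 6 cancel(order #1): fills=none; bids=[-] asks=[-]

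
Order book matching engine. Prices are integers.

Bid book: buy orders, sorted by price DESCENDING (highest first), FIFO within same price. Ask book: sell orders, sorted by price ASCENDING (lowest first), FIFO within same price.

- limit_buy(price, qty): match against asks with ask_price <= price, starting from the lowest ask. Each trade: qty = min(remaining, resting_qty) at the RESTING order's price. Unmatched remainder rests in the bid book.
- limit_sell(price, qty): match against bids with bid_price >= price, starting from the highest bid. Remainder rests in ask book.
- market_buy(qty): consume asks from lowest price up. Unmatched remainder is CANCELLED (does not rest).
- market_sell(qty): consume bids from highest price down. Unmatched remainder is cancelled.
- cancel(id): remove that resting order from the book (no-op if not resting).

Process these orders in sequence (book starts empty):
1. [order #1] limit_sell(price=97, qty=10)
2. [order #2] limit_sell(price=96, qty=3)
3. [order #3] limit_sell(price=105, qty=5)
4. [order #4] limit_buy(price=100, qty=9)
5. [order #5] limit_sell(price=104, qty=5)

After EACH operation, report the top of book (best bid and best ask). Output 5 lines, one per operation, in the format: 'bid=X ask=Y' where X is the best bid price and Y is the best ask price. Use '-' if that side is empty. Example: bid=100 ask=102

After op 1 [order #1] limit_sell(price=97, qty=10): fills=none; bids=[-] asks=[#1:10@97]
After op 2 [order #2] limit_sell(price=96, qty=3): fills=none; bids=[-] asks=[#2:3@96 #1:10@97]
After op 3 [order #3] limit_sell(price=105, qty=5): fills=none; bids=[-] asks=[#2:3@96 #1:10@97 #3:5@105]
After op 4 [order #4] limit_buy(price=100, qty=9): fills=#4x#2:3@96 #4x#1:6@97; bids=[-] asks=[#1:4@97 #3:5@105]
After op 5 [order #5] limit_sell(price=104, qty=5): fills=none; bids=[-] asks=[#1:4@97 #5:5@104 #3:5@105]

Answer: bid=- ask=97
bid=- ask=96
bid=- ask=96
bid=- ask=97
bid=- ask=97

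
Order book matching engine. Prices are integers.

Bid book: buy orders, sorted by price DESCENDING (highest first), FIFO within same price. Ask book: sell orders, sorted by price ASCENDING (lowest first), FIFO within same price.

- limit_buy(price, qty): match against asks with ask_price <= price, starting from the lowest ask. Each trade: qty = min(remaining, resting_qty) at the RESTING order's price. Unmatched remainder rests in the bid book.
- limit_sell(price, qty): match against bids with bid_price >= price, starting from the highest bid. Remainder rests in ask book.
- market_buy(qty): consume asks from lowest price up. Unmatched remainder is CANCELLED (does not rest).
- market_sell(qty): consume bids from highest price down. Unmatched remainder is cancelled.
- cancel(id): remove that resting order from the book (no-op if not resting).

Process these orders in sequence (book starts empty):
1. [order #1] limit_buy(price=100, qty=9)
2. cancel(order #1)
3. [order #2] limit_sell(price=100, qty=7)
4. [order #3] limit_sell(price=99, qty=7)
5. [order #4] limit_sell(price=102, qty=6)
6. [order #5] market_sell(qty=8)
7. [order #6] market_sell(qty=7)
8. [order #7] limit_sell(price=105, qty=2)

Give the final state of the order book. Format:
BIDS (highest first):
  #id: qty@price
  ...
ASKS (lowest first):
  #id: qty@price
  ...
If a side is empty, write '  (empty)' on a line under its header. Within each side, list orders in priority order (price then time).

After op 1 [order #1] limit_buy(price=100, qty=9): fills=none; bids=[#1:9@100] asks=[-]
After op 2 cancel(order #1): fills=none; bids=[-] asks=[-]
After op 3 [order #2] limit_sell(price=100, qty=7): fills=none; bids=[-] asks=[#2:7@100]
After op 4 [order #3] limit_sell(price=99, qty=7): fills=none; bids=[-] asks=[#3:7@99 #2:7@100]
After op 5 [order #4] limit_sell(price=102, qty=6): fills=none; bids=[-] asks=[#3:7@99 #2:7@100 #4:6@102]
After op 6 [order #5] market_sell(qty=8): fills=none; bids=[-] asks=[#3:7@99 #2:7@100 #4:6@102]
After op 7 [order #6] market_sell(qty=7): fills=none; bids=[-] asks=[#3:7@99 #2:7@100 #4:6@102]
After op 8 [order #7] limit_sell(price=105, qty=2): fills=none; bids=[-] asks=[#3:7@99 #2:7@100 #4:6@102 #7:2@105]

Answer: BIDS (highest first):
  (empty)
ASKS (lowest first):
  #3: 7@99
  #2: 7@100
  #4: 6@102
  #7: 2@105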